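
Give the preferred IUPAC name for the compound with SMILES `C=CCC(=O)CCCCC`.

non-1-en-4-one

The longest carbon chain that includes the carbonyl and the multiple bond has 9 carbons, so the parent hydride is nonane.
A ketone (C=O on an internal carbon) is the principal characteristic group, giving the suffix -one.
There is one C=C double bond, indicated by the ending -ene.
Choose the numbering such that numbering from this end puts the carbonyl group at C-4 rather than C-6.
This places the carbonyl at C-4; the double bond between C-1 and C-2.
Putting it together: non-1-en-4-one.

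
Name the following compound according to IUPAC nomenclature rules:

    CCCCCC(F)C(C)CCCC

6-fluoro-5-methylundecane

The longest continuous carbon chain has 11 atoms, so the parent hydride is undecane.
Number the chain so that the substituent locant set {5,6} is lower than {6,7} at the first point of difference.
With this numbering: a fluoro group at C-6; a methyl group at C-5.
The substituents are ordered alphabetically, ignoring any di-/tri- multipliers.
Assembling the pieces gives 6-fluoro-5-methylundecane.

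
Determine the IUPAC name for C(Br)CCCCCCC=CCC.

The longest chain bearing the multiple bond is 11 carbons long (undecane).
There is one C=C double bond, indicated by the ending -ene.
Number the chain so that numbering from this end puts the double bond at C-3 rather than C-8.
That gives the double bond between C-3 and C-4; a bromo group at C-11.
Putting it together: 11-bromoundec-3-ene.

11-bromoundec-3-ene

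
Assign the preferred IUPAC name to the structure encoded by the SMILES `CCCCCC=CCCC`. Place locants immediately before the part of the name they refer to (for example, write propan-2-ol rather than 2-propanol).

dec-4-ene

Counting along the main chain through the multiple bond gives 10 carbons: the parent is decane.
A C=C double bond in the chain gives the infix -ene-.
Choose the numbering such that numbering from this end puts the double bond at C-4 rather than C-6.
This places the double bond between C-4 and C-5.
Putting it together: dec-4-ene.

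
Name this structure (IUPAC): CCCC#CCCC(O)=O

The longest chain bearing the –COOH group and the multiple bond is 8 carbons long (octane).
A carboxylic acid (terminal –COOH) is the principal characteristic group, giving the suffix -oic acid.
The chain contains a C≡C triple bond, so the unsaturation ending is -yne.
Number the chain so that the carboxylic acid carbon is C-1 by definition.
This places the triple bond between C-4 and C-5.
Putting it together: oct-4-ynoic acid.

oct-4-ynoic acid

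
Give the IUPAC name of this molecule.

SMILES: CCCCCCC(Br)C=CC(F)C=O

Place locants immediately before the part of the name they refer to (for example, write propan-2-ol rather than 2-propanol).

5-bromo-2-fluoroundec-3-enal

The longest carbon chain that includes the –CHO group and the multiple bond has 11 carbons, so the parent hydride is undecane.
The highest-priority functional group is an aldehyde (terminal –CHO), so the name ends in -al.
There is one C=C double bond, indicated by the ending -ene.
Choose the numbering such that the aldehyde carbon is C-1 by definition.
With this numbering: the double bond between C-3 and C-4; a bromo group at C-5; a fluoro group at C-2.
Prefixes are listed alphabetically: bromo, fluoro.
The name is 5-bromo-2-fluoroundec-3-enal.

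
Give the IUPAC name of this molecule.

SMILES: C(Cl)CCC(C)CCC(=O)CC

The longest chain bearing the carbonyl is 9 carbons long (nonane).
The principal characteristic group is a ketone (C=O on an internal carbon), named with the suffix -one.
Number the chain so that numbering from this end puts the carbonyl group at C-3 rather than C-7.
This places the carbonyl at C-3; a chloro group at C-9; a methyl group at C-6.
Prefixes are listed alphabetically: chloro, methyl.
The name is 9-chloro-6-methylnonan-3-one.

9-chloro-6-methylnonan-3-one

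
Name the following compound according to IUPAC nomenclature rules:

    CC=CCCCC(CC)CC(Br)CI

Counting along the main chain through the multiple bond gives 10 carbons: the parent is decane.
There is one C=C double bond, indicated by the ending -ene.
Number the chain so that numbering from this end puts the double bond at C-2 rather than C-8.
With this numbering: the double bond between C-2 and C-3; a bromo group at C-9; an ethyl group at C-7; an iodo group at C-10.
The substituents are ordered alphabetically, ignoring any di-/tri- multipliers.
Assembling the pieces gives 9-bromo-7-ethyl-10-iododec-2-ene.

9-bromo-7-ethyl-10-iododec-2-ene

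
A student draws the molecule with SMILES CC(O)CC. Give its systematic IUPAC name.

The longest carbon chain that includes the –OH group has 4 carbons, so the parent hydride is butane.
The highest-priority functional group is an alcohol (–OH), so the name ends in -ol.
Choose the numbering such that numbering from this end puts the hydroxyl group at C-2 rather than C-3.
With this numbering: the hydroxyl at C-2.
Assembling the pieces gives butan-2-ol.

butan-2-ol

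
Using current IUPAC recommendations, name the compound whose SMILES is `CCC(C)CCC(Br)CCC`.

6-bromo-3-methylnonane

The parent chain contains 9 carbons (nonane).
Number the chain so that the substituent locant set {3,6} is lower than {4,7} at the first point of difference.
That gives a bromo group at C-6; a methyl group at C-3.
Substituent prefixes are cited in alphabetical order (multiplying prefixes like di-/tri- are ignored for ordering).
Putting it together: 6-bromo-3-methylnonane.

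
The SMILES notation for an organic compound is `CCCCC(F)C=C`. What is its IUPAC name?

3-fluorohept-1-ene

The longest chain bearing the multiple bond is 7 carbons long (heptane).
The chain contains a C=C double bond, so the unsaturation ending is -ene.
The numbering direction is chosen so that numbering from this end puts the double bond at C-1 rather than C-6.
This places the double bond between C-1 and C-2; a fluoro group at C-3.
Assembling the pieces gives 3-fluorohept-1-ene.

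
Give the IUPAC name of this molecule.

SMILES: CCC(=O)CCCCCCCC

Counting along the main chain through the carbonyl gives 11 carbons: the parent is undecane.
The principal characteristic group is a ketone (C=O on an internal carbon), named with the suffix -one.
Choose the numbering such that numbering from this end puts the carbonyl group at C-3 rather than C-9.
This places the carbonyl at C-3.
The name is undecan-3-one.

undecan-3-one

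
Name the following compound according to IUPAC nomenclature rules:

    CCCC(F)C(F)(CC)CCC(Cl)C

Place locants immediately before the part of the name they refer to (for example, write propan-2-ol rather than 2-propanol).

The longest continuous carbon chain has 9 atoms, so the parent hydride is nonane.
Number the chain so that the substituent locant set {2,5,5,6} is lower than {4,5,5,8} at the first point of difference.
That gives a chloro group at C-2; an ethyl group at C-5; fluoro groups at C-5 and C-6.
Substituent prefixes are cited in alphabetical order (multiplying prefixes like di-/tri- are ignored for ordering).
Assembling the pieces gives 2-chloro-5-ethyl-5,6-difluorononane.

2-chloro-5-ethyl-5,6-difluorononane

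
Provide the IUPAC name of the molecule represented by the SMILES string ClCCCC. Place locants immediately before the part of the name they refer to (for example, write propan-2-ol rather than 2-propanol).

The longest continuous carbon chain has 4 atoms, so the parent hydride is butane.
Number the chain so that the substituent locant set {1} is lower than {4} at the first point of difference.
With this numbering: a chloro group at C-1.
Assembling the pieces gives 1-chlorobutane.

1-chlorobutane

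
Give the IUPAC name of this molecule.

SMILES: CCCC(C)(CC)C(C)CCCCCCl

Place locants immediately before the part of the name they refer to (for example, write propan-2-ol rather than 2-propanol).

The parent chain contains 10 carbons (decane).
Choose the numbering such that the substituent locant set {1,6,7,7} is lower than {4,4,5,10} at the first point of difference.
This places a chloro group at C-1; an ethyl group at C-7; methyl groups at C-6 and C-7.
The substituents are ordered alphabetically, ignoring any di-/tri- multipliers.
Putting it together: 1-chloro-7-ethyl-6,7-dimethyldecane.

1-chloro-7-ethyl-6,7-dimethyldecane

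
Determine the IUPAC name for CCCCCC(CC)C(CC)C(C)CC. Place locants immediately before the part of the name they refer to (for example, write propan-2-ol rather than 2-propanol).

4,5-diethyl-3-methyldecane

The longest carbon chain is 10 atoms: the parent is decane.
The numbering direction is chosen so that the substituent locant set {3,4,5} is lower than {6,7,8} at the first point of difference.
With this numbering: ethyl groups at C-4 and C-5; a methyl group at C-3.
Prefixes are listed alphabetically: ethyl, methyl.
Putting it together: 4,5-diethyl-3-methyldecane.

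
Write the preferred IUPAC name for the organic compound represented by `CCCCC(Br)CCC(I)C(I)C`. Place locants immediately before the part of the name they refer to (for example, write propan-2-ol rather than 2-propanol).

The longest continuous carbon chain has 10 atoms, so the parent hydride is decane.
The numbering direction is chosen so that the substituent locant set {2,3,6} is lower than {5,8,9} at the first point of difference.
This places a bromo group at C-6; iodo groups at C-2 and C-3.
Prefixes are listed alphabetically: bromo, iodo.
Putting it together: 6-bromo-2,3-diiododecane.

6-bromo-2,3-diiododecane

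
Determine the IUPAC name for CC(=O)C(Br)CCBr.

3,5-dibromopentan-2-one

The longest carbon chain that includes the carbonyl has 5 carbons, so the parent hydride is pentane.
A ketone (C=O on an internal carbon) is the principal characteristic group, giving the suffix -one.
Choose the numbering such that numbering from this end puts the carbonyl group at C-2 rather than C-4.
With this numbering: the carbonyl at C-2; bromo groups at C-3 and C-5.
The name is 3,5-dibromopentan-2-one.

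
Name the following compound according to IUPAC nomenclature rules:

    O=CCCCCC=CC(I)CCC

8-iodoundec-6-enal

The longest carbon chain that includes the –CHO group and the multiple bond has 11 carbons, so the parent hydride is undecane.
The principal characteristic group is an aldehyde (terminal –CHO), named with the suffix -al.
There is one C=C double bond, indicated by the ending -ene.
Choose the numbering such that the aldehyde carbon is C-1 by definition.
That gives the double bond between C-6 and C-7; an iodo group at C-8.
The name is 8-iodoundec-6-enal.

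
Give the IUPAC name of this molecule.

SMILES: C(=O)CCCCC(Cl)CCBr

Counting along the main chain through the –CHO group gives 8 carbons: the parent is octane.
The principal characteristic group is an aldehyde (terminal –CHO), named with the suffix -al.
Number the chain so that the aldehyde carbon is C-1 by definition.
That gives a bromo group at C-8; a chloro group at C-6.
Prefixes are listed alphabetically: bromo, chloro.
The name is 8-bromo-6-chlorooctanal.

8-bromo-6-chlorooctanal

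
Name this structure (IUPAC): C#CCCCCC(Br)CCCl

7-bromo-9-chloronon-1-yne

Counting along the main chain through the multiple bond gives 9 carbons: the parent is nonane.
A C≡C triple bond in the chain gives the infix -yne-.
The numbering direction is chosen so that numbering from this end puts the triple bond at C-1 rather than C-8.
This places the triple bond between C-1 and C-2; a bromo group at C-7; a chloro group at C-9.
The substituents are ordered alphabetically, ignoring any di-/tri- multipliers.
Putting it together: 7-bromo-9-chloronon-1-yne.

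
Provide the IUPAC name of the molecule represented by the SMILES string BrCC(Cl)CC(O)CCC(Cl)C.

Counting along the main chain through the –OH group gives 8 carbons: the parent is octane.
The highest-priority functional group is an alcohol (–OH), so the name ends in -ol.
Number the chain so that numbering from this end puts the hydroxyl group at C-4 rather than C-5.
This places the hydroxyl at C-4; a bromo group at C-1; chloro groups at C-2 and C-7.
Prefixes are listed alphabetically: bromo, chloro.
Putting it together: 1-bromo-2,7-dichlorooctan-4-ol.

1-bromo-2,7-dichlorooctan-4-ol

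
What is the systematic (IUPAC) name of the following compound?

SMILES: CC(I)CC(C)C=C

Counting along the main chain through the multiple bond gives 6 carbons: the parent is hexane.
The chain contains a C=C double bond, so the unsaturation ending is -ene.
Choose the numbering such that numbering from this end puts the double bond at C-1 rather than C-5.
This places the double bond between C-1 and C-2; an iodo group at C-5; a methyl group at C-3.
The substituents are ordered alphabetically, ignoring any di-/tri- multipliers.
Assembling the pieces gives 5-iodo-3-methylhex-1-ene.

5-iodo-3-methylhex-1-ene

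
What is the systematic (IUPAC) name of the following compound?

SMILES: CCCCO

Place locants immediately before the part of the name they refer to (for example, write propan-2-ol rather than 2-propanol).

Counting along the main chain through the –OH group gives 4 carbons: the parent is butane.
The principal characteristic group is an alcohol (–OH), named with the suffix -ol.
The numbering direction is chosen so that numbering from this end puts the hydroxyl group at C-1 rather than C-4.
With this numbering: the hydroxyl at C-1.
Assembling the pieces gives butan-1-ol.

butan-1-ol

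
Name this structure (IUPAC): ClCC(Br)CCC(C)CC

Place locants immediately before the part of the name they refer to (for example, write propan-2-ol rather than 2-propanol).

The parent chain contains 7 carbons (heptane).
Number the chain so that the substituent locant set {1,2,5} is lower than {3,6,7} at the first point of difference.
That gives a bromo group at C-2; a chloro group at C-1; a methyl group at C-5.
Substituent prefixes are cited in alphabetical order (multiplying prefixes like di-/tri- are ignored for ordering).
The name is 2-bromo-1-chloro-5-methylheptane.

2-bromo-1-chloro-5-methylheptane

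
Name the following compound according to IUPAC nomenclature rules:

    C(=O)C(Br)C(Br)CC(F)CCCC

2,3-dibromo-5-fluorononanal

The longest carbon chain that includes the –CHO group has 9 carbons, so the parent hydride is nonane.
The principal characteristic group is an aldehyde (terminal –CHO), named with the suffix -al.
The numbering direction is chosen so that the aldehyde carbon is C-1 by definition.
With this numbering: bromo groups at C-2 and C-3; a fluoro group at C-5.
Prefixes are listed alphabetically: bromo, fluoro.
Putting it together: 2,3-dibromo-5-fluorononanal.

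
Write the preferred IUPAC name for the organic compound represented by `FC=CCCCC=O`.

6-fluorohex-5-enal

The longest carbon chain that includes the –CHO group and the multiple bond has 6 carbons, so the parent hydride is hexane.
The principal characteristic group is an aldehyde (terminal –CHO), named with the suffix -al.
The chain contains a C=C double bond, so the unsaturation ending is -ene.
Choose the numbering such that the aldehyde carbon is C-1 by definition.
This places the double bond between C-5 and C-6; a fluoro group at C-6.
The name is 6-fluorohex-5-enal.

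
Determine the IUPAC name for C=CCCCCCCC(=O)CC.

The longest carbon chain that includes the carbonyl and the multiple bond has 11 carbons, so the parent hydride is undecane.
The principal characteristic group is a ketone (C=O on an internal carbon), named with the suffix -one.
There is one C=C double bond, indicated by the ending -ene.
Choose the numbering such that numbering from this end puts the carbonyl group at C-3 rather than C-9.
This places the carbonyl at C-3; the double bond between C-10 and C-11.
Putting it together: undec-10-en-3-one.

undec-10-en-3-one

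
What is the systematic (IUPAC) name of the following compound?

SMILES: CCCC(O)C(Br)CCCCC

The longest chain bearing the –OH group is 10 carbons long (decane).
The principal characteristic group is an alcohol (–OH), named with the suffix -ol.
Choose the numbering such that numbering from this end puts the hydroxyl group at C-4 rather than C-7.
This places the hydroxyl at C-4; a bromo group at C-5.
Putting it together: 5-bromodecan-4-ol.

5-bromodecan-4-ol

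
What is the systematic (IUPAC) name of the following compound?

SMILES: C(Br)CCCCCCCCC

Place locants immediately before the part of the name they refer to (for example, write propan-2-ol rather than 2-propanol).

1-bromodecane

The longest carbon chain is 10 atoms: the parent is decane.
The numbering direction is chosen so that the substituent locant set {1} is lower than {10} at the first point of difference.
This places a bromo group at C-1.
The name is 1-bromodecane.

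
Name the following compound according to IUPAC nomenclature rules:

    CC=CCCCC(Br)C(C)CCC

7-bromo-8-methylundec-2-ene

The longest chain bearing the multiple bond is 11 carbons long (undecane).
The chain contains a C=C double bond, so the unsaturation ending is -ene.
Choose the numbering such that numbering from this end puts the double bond at C-2 rather than C-9.
With this numbering: the double bond between C-2 and C-3; a bromo group at C-7; a methyl group at C-8.
Prefixes are listed alphabetically: bromo, methyl.
Assembling the pieces gives 7-bromo-8-methylundec-2-ene.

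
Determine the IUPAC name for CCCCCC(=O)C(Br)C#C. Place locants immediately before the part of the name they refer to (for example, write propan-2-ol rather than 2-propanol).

Counting along the main chain through the carbonyl and the multiple bond gives 9 carbons: the parent is nonane.
A ketone (C=O on an internal carbon) is the principal characteristic group, giving the suffix -one.
A C≡C triple bond in the chain gives the infix -yne-.
Choose the numbering such that numbering from this end puts the carbonyl group at C-4 rather than C-6.
This places the carbonyl at C-4; the triple bond between C-1 and C-2; a bromo group at C-3.
Assembling the pieces gives 3-bromonon-1-yn-4-one.

3-bromonon-1-yn-4-one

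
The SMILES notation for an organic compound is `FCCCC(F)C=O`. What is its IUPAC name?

The longest carbon chain that includes the –CHO group has 5 carbons, so the parent hydride is pentane.
The highest-priority functional group is an aldehyde (terminal –CHO), so the name ends in -al.
Number the chain so that the aldehyde carbon is C-1 by definition.
With this numbering: fluoro groups at C-2 and C-5.
The name is 2,5-difluoropentanal.

2,5-difluoropentanal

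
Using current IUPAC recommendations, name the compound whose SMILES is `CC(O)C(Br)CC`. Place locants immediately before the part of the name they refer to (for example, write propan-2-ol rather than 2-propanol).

3-bromopentan-2-ol

Counting along the main chain through the –OH group gives 5 carbons: the parent is pentane.
The principal characteristic group is an alcohol (–OH), named with the suffix -ol.
The numbering direction is chosen so that numbering from this end puts the hydroxyl group at C-2 rather than C-4.
That gives the hydroxyl at C-2; a bromo group at C-3.
The name is 3-bromopentan-2-ol.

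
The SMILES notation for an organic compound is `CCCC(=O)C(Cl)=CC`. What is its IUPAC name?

The longest chain bearing the carbonyl and the multiple bond is 7 carbons long (heptane).
The highest-priority functional group is a ketone (C=O on an internal carbon), so the name ends in -one.
The chain contains a C=C double bond, so the unsaturation ending is -ene.
Choose the numbering such that numbering from this end puts the double bond at C-2 rather than C-5.
This places the carbonyl at C-4; the double bond between C-2 and C-3; a chloro group at C-3.
The name is 3-chlorohept-2-en-4-one.

3-chlorohept-2-en-4-one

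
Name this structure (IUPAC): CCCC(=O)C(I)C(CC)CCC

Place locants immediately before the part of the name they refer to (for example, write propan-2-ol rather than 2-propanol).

6-ethyl-5-iodononan-4-one

Counting along the main chain through the carbonyl gives 9 carbons: the parent is nonane.
The principal characteristic group is a ketone (C=O on an internal carbon), named with the suffix -one.
Number the chain so that numbering from this end puts the carbonyl group at C-4 rather than C-6.
With this numbering: the carbonyl at C-4; an ethyl group at C-6; an iodo group at C-5.
The substituents are ordered alphabetically, ignoring any di-/tri- multipliers.
Putting it together: 6-ethyl-5-iodononan-4-one.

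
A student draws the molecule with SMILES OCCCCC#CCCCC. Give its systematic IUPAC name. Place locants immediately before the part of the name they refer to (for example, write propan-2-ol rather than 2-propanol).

dec-5-yn-1-ol

The longest chain bearing the –OH group and the multiple bond is 10 carbons long (decane).
An alcohol (–OH) is the principal characteristic group, giving the suffix -ol.
The chain contains a C≡C triple bond, so the unsaturation ending is -yne.
Number the chain so that numbering from this end puts the hydroxyl group at C-1 rather than C-10.
With this numbering: the hydroxyl at C-1; the triple bond between C-5 and C-6.
Assembling the pieces gives dec-5-yn-1-ol.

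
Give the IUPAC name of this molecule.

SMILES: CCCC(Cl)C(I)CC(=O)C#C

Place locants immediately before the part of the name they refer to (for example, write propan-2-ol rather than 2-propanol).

The longest carbon chain that includes the carbonyl and the multiple bond has 9 carbons, so the parent hydride is nonane.
The principal characteristic group is a ketone (C=O on an internal carbon), named with the suffix -one.
There is one C≡C triple bond, indicated by the ending -yne.
The numbering direction is chosen so that numbering from this end puts the carbonyl group at C-3 rather than C-7.
That gives the carbonyl at C-3; the triple bond between C-1 and C-2; a chloro group at C-6; an iodo group at C-5.
Prefixes are listed alphabetically: chloro, iodo.
The name is 6-chloro-5-iodonon-1-yn-3-one.

6-chloro-5-iodonon-1-yn-3-one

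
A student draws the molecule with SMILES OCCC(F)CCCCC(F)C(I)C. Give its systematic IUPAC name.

3,8-difluoro-9-iododecan-1-ol

The longest chain bearing the –OH group is 10 carbons long (decane).
An alcohol (–OH) is the principal characteristic group, giving the suffix -ol.
Number the chain so that numbering from this end puts the hydroxyl group at C-1 rather than C-10.
With this numbering: the hydroxyl at C-1; fluoro groups at C-3 and C-8; an iodo group at C-9.
The substituents are ordered alphabetically, ignoring any di-/tri- multipliers.
Putting it together: 3,8-difluoro-9-iododecan-1-ol.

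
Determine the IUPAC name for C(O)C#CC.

but-2-yn-1-ol

The longest chain bearing the –OH group and the multiple bond is 4 carbons long (butane).
The highest-priority functional group is an alcohol (–OH), so the name ends in -ol.
There is one C≡C triple bond, indicated by the ending -yne.
Choose the numbering such that numbering from this end puts the hydroxyl group at C-1 rather than C-4.
With this numbering: the hydroxyl at C-1; the triple bond between C-2 and C-3.
The name is but-2-yn-1-ol.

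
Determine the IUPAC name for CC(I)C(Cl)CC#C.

4-chloro-5-iodohex-1-yne

Counting along the main chain through the multiple bond gives 6 carbons: the parent is hexane.
A C≡C triple bond in the chain gives the infix -yne-.
Number the chain so that numbering from this end puts the triple bond at C-1 rather than C-5.
That gives the triple bond between C-1 and C-2; a chloro group at C-4; an iodo group at C-5.
Substituent prefixes are cited in alphabetical order (multiplying prefixes like di-/tri- are ignored for ordering).
The name is 4-chloro-5-iodohex-1-yne.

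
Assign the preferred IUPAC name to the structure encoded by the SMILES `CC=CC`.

The longest carbon chain that includes the multiple bond has 4 carbons, so the parent hydride is butane.
The chain contains a C=C double bond, so the unsaturation ending is -ene.
Numbering from either end gives identical locants here.
That gives the double bond between C-2 and C-3.
The name is but-2-ene.

but-2-ene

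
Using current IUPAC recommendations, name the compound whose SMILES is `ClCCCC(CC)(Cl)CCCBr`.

The parent chain contains 7 carbons (heptane).
Choose the numbering such that the locant sets are identical either way, so the alphabetically earlier bromo substituent takes the lower locant (1 rather than 7).
With this numbering: a bromo group at C-1; chloro groups at C-4 and C-7; an ethyl group at C-4.
Prefixes are listed alphabetically: bromo, chloro, ethyl.
Assembling the pieces gives 1-bromo-4,7-dichloro-4-ethylheptane.

1-bromo-4,7-dichloro-4-ethylheptane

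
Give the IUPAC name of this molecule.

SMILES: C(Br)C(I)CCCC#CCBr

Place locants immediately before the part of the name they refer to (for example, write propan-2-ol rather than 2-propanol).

1,8-dibromo-7-iodooct-2-yne

The longest chain bearing the multiple bond is 8 carbons long (octane).
A C≡C triple bond in the chain gives the infix -yne-.
Choose the numbering such that numbering from this end puts the triple bond at C-2 rather than C-6.
With this numbering: the triple bond between C-2 and C-3; bromo groups at C-1 and C-8; an iodo group at C-7.
Prefixes are listed alphabetically: bromo, iodo.
The name is 1,8-dibromo-7-iodooct-2-yne.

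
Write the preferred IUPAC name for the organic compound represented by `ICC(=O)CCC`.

1-iodopentan-2-one

The longest carbon chain that includes the carbonyl has 5 carbons, so the parent hydride is pentane.
The principal characteristic group is a ketone (C=O on an internal carbon), named with the suffix -one.
The numbering direction is chosen so that numbering from this end puts the carbonyl group at C-2 rather than C-4.
That gives the carbonyl at C-2; an iodo group at C-1.
The name is 1-iodopentan-2-one.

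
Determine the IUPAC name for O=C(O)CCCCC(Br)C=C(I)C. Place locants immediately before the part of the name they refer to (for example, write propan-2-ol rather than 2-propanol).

6-bromo-8-iodonon-7-enoic acid

The longest chain bearing the –COOH group and the multiple bond is 9 carbons long (nonane).
The principal characteristic group is a carboxylic acid (terminal –COOH), named with the suffix -oic acid.
The chain contains a C=C double bond, so the unsaturation ending is -ene.
Number the chain so that the carboxylic acid carbon is C-1 by definition.
That gives the double bond between C-7 and C-8; a bromo group at C-6; an iodo group at C-8.
Substituent prefixes are cited in alphabetical order (multiplying prefixes like di-/tri- are ignored for ordering).
Assembling the pieces gives 6-bromo-8-iodonon-7-enoic acid.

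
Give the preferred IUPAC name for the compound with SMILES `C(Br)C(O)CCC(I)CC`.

1-bromo-5-iodoheptan-2-ol

Counting along the main chain through the –OH group gives 7 carbons: the parent is heptane.
The highest-priority functional group is an alcohol (–OH), so the name ends in -ol.
Number the chain so that numbering from this end puts the hydroxyl group at C-2 rather than C-6.
This places the hydroxyl at C-2; a bromo group at C-1; an iodo group at C-5.
Prefixes are listed alphabetically: bromo, iodo.
Putting it together: 1-bromo-5-iodoheptan-2-ol.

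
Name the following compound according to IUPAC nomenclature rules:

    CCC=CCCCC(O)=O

The longest chain bearing the –COOH group and the multiple bond is 8 carbons long (octane).
The highest-priority functional group is a carboxylic acid (terminal –COOH), so the name ends in -oic acid.
A C=C double bond in the chain gives the infix -ene-.
The numbering direction is chosen so that the carboxylic acid carbon is C-1 by definition.
With this numbering: the double bond between C-5 and C-6.
Assembling the pieces gives oct-5-enoic acid.

oct-5-enoic acid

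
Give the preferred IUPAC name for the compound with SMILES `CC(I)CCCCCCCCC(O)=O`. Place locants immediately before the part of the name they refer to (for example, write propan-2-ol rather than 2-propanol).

The longest chain bearing the –COOH group is 11 carbons long (undecane).
The highest-priority functional group is a carboxylic acid (terminal –COOH), so the name ends in -oic acid.
Number the chain so that the carboxylic acid carbon is C-1 by definition.
This places an iodo group at C-10.
Putting it together: 10-iodoundecanoic acid.

10-iodoundecanoic acid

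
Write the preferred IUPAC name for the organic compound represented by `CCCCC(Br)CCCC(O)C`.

6-bromodecan-2-ol

The longest carbon chain that includes the –OH group has 10 carbons, so the parent hydride is decane.
The principal characteristic group is an alcohol (–OH), named with the suffix -ol.
The numbering direction is chosen so that numbering from this end puts the hydroxyl group at C-2 rather than C-9.
With this numbering: the hydroxyl at C-2; a bromo group at C-6.
The name is 6-bromodecan-2-ol.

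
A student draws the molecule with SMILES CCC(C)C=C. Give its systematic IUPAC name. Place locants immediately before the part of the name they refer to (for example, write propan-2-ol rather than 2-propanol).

The longest carbon chain that includes the multiple bond has 5 carbons, so the parent hydride is pentane.
There is one C=C double bond, indicated by the ending -ene.
Number the chain so that numbering from this end puts the double bond at C-1 rather than C-4.
This places the double bond between C-1 and C-2; a methyl group at C-3.
Assembling the pieces gives 3-methylpent-1-ene.

3-methylpent-1-ene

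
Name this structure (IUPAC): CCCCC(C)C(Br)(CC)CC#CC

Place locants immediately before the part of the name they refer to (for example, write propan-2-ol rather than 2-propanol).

The longest carbon chain that includes the multiple bond has 10 carbons, so the parent hydride is decane.
The chain contains a C≡C triple bond, so the unsaturation ending is -yne.
Number the chain so that numbering from this end puts the triple bond at C-2 rather than C-8.
That gives the triple bond between C-2 and C-3; a bromo group at C-5; an ethyl group at C-5; a methyl group at C-6.
Substituent prefixes are cited in alphabetical order (multiplying prefixes like di-/tri- are ignored for ordering).
Assembling the pieces gives 5-bromo-5-ethyl-6-methyldec-2-yne.

5-bromo-5-ethyl-6-methyldec-2-yne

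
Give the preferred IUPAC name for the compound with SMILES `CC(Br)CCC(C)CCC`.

The longest carbon chain is 8 atoms: the parent is octane.
Number the chain so that the substituent locant set {2,5} is lower than {4,7} at the first point of difference.
This places a bromo group at C-2; a methyl group at C-5.
Prefixes are listed alphabetically: bromo, methyl.
The name is 2-bromo-5-methyloctane.

2-bromo-5-methyloctane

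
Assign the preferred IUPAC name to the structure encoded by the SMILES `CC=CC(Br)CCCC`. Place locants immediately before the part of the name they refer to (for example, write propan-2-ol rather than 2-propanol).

4-bromooct-2-ene

The longest carbon chain that includes the multiple bond has 8 carbons, so the parent hydride is octane.
A C=C double bond in the chain gives the infix -ene-.
Number the chain so that numbering from this end puts the double bond at C-2 rather than C-6.
This places the double bond between C-2 and C-3; a bromo group at C-4.
The name is 4-bromooct-2-ene.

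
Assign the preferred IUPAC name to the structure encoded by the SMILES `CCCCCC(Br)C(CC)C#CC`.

The longest carbon chain that includes the multiple bond has 10 carbons, so the parent hydride is decane.
The chain contains a C≡C triple bond, so the unsaturation ending is -yne.
Number the chain so that numbering from this end puts the triple bond at C-2 rather than C-8.
With this numbering: the triple bond between C-2 and C-3; a bromo group at C-5; an ethyl group at C-4.
The substituents are ordered alphabetically, ignoring any di-/tri- multipliers.
Putting it together: 5-bromo-4-ethyldec-2-yne.

5-bromo-4-ethyldec-2-yne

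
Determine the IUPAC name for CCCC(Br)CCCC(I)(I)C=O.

6-bromo-2,2-diiodononanal

Counting along the main chain through the –CHO group gives 9 carbons: the parent is nonane.
The principal characteristic group is an aldehyde (terminal –CHO), named with the suffix -al.
Number the chain so that the aldehyde carbon is C-1 by definition.
With this numbering: a bromo group at C-6; two iodo groups at C-2.
Prefixes are listed alphabetically: bromo, iodo.
Assembling the pieces gives 6-bromo-2,2-diiodononanal.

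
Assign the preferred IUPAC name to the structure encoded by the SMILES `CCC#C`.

Counting along the main chain through the multiple bond gives 4 carbons: the parent is butane.
The chain contains a C≡C triple bond, so the unsaturation ending is -yne.
The numbering direction is chosen so that numbering from this end puts the triple bond at C-1 rather than C-3.
With this numbering: the triple bond between C-1 and C-2.
Assembling the pieces gives but-1-yne.

but-1-yne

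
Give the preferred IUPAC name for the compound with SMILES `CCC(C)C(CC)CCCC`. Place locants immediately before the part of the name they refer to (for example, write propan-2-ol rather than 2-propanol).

The longest carbon chain is 8 atoms: the parent is octane.
Number the chain so that the substituent locant set {3,4} is lower than {5,6} at the first point of difference.
This places an ethyl group at C-4; a methyl group at C-3.
Prefixes are listed alphabetically: ethyl, methyl.
Assembling the pieces gives 4-ethyl-3-methyloctane.

4-ethyl-3-methyloctane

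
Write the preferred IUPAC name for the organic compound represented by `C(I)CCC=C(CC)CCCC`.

5-ethyl-1-iodonon-4-ene

The longest chain bearing the multiple bond is 9 carbons long (nonane).
A C=C double bond in the chain gives the infix -ene-.
The numbering direction is chosen so that numbering from this end puts the double bond at C-4 rather than C-5.
This places the double bond between C-4 and C-5; an ethyl group at C-5; an iodo group at C-1.
Substituent prefixes are cited in alphabetical order (multiplying prefixes like di-/tri- are ignored for ordering).
Assembling the pieces gives 5-ethyl-1-iodonon-4-ene.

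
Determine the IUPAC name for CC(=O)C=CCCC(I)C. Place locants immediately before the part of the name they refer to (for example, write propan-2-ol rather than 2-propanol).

Counting along the main chain through the carbonyl and the multiple bond gives 8 carbons: the parent is octane.
The principal characteristic group is a ketone (C=O on an internal carbon), named with the suffix -one.
There is one C=C double bond, indicated by the ending -ene.
Number the chain so that numbering from this end puts the carbonyl group at C-2 rather than C-7.
This places the carbonyl at C-2; the double bond between C-3 and C-4; an iodo group at C-7.
Assembling the pieces gives 7-iodooct-3-en-2-one.

7-iodooct-3-en-2-one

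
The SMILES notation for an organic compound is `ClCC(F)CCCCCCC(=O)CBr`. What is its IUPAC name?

1-bromo-10-chloro-9-fluorodecan-2-one

The longest carbon chain that includes the carbonyl has 10 carbons, so the parent hydride is decane.
The principal characteristic group is a ketone (C=O on an internal carbon), named with the suffix -one.
Choose the numbering such that numbering from this end puts the carbonyl group at C-2 rather than C-9.
This places the carbonyl at C-2; a bromo group at C-1; a chloro group at C-10; a fluoro group at C-9.
Substituent prefixes are cited in alphabetical order (multiplying prefixes like di-/tri- are ignored for ordering).
Assembling the pieces gives 1-bromo-10-chloro-9-fluorodecan-2-one.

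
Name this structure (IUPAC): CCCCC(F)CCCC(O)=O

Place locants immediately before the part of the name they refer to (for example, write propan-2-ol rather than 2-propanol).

5-fluorononanoic acid

The longest carbon chain that includes the –COOH group has 9 carbons, so the parent hydride is nonane.
The principal characteristic group is a carboxylic acid (terminal –COOH), named with the suffix -oic acid.
Choose the numbering such that the carboxylic acid carbon is C-1 by definition.
That gives a fluoro group at C-5.
Putting it together: 5-fluorononanoic acid.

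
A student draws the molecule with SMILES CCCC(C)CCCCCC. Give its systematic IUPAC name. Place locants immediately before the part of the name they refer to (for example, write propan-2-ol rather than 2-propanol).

4-methyldecane

The longest carbon chain is 10 atoms: the parent is decane.
The numbering direction is chosen so that the substituent locant set {4} is lower than {7} at the first point of difference.
This places a methyl group at C-4.
The name is 4-methyldecane.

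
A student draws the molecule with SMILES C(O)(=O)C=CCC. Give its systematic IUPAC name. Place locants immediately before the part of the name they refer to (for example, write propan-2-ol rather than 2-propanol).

Counting along the main chain through the –COOH group and the multiple bond gives 5 carbons: the parent is pentane.
The principal characteristic group is a carboxylic acid (terminal –COOH), named with the suffix -oic acid.
The chain contains a C=C double bond, so the unsaturation ending is -ene.
The numbering direction is chosen so that the carboxylic acid carbon is C-1 by definition.
That gives the double bond between C-2 and C-3.
Putting it together: pent-2-enoic acid.

pent-2-enoic acid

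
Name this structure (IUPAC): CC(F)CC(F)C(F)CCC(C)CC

The longest continuous carbon chain has 10 atoms, so the parent hydride is decane.
Choose the numbering such that the substituent locant set {2,4,5,8} is lower than {3,6,7,9} at the first point of difference.
This places fluoro groups at C-2 and C-4 and C-5; a methyl group at C-8.
Prefixes are listed alphabetically: fluoro, methyl.
The name is 2,4,5-trifluoro-8-methyldecane.

2,4,5-trifluoro-8-methyldecane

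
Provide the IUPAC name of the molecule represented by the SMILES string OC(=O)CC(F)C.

3-fluorobutanoic acid

The longest carbon chain that includes the –COOH group has 4 carbons, so the parent hydride is butane.
The principal characteristic group is a carboxylic acid (terminal –COOH), named with the suffix -oic acid.
Number the chain so that the carboxylic acid carbon is C-1 by definition.
This places a fluoro group at C-3.
The name is 3-fluorobutanoic acid.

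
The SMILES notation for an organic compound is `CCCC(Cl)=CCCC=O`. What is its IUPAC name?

The longest chain bearing the –CHO group and the multiple bond is 8 carbons long (octane).
The principal characteristic group is an aldehyde (terminal –CHO), named with the suffix -al.
The chain contains a C=C double bond, so the unsaturation ending is -ene.
The numbering direction is chosen so that the aldehyde carbon is C-1 by definition.
This places the double bond between C-4 and C-5; a chloro group at C-5.
The name is 5-chlorooct-4-enal.

5-chlorooct-4-enal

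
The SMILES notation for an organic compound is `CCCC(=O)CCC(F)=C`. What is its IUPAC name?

The longest chain bearing the carbonyl and the multiple bond is 8 carbons long (octane).
A ketone (C=O on an internal carbon) is the principal characteristic group, giving the suffix -one.
A C=C double bond in the chain gives the infix -ene-.
Choose the numbering such that numbering from this end puts the carbonyl group at C-4 rather than C-5.
This places the carbonyl at C-4; the double bond between C-7 and C-8; a fluoro group at C-7.
Putting it together: 7-fluorooct-7-en-4-one.

7-fluorooct-7-en-4-one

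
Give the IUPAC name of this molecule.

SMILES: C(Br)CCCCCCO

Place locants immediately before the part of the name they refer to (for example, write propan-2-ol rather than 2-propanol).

7-bromoheptan-1-ol

The longest chain bearing the –OH group is 7 carbons long (heptane).
The principal characteristic group is an alcohol (–OH), named with the suffix -ol.
The numbering direction is chosen so that numbering from this end puts the hydroxyl group at C-1 rather than C-7.
That gives the hydroxyl at C-1; a bromo group at C-7.
The name is 7-bromoheptan-1-ol.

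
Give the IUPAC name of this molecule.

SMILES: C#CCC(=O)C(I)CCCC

The longest carbon chain that includes the carbonyl and the multiple bond has 9 carbons, so the parent hydride is nonane.
The highest-priority functional group is a ketone (C=O on an internal carbon), so the name ends in -one.
There is one C≡C triple bond, indicated by the ending -yne.
Choose the numbering such that numbering from this end puts the carbonyl group at C-4 rather than C-6.
That gives the carbonyl at C-4; the triple bond between C-1 and C-2; an iodo group at C-5.
The name is 5-iodonon-1-yn-4-one.

5-iodonon-1-yn-4-one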